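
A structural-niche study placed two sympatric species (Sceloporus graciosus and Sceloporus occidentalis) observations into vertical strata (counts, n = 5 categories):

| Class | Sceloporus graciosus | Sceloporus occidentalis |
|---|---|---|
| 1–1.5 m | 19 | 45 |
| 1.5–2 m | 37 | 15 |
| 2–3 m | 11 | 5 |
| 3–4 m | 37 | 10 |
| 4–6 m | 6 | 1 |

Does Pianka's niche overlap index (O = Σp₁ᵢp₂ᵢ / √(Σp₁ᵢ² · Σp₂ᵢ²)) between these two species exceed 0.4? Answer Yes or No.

Proportions for Sceloporus graciosus (n=110): 19/110=0.1727, 37/110=0.3364, 11/110=0.1000, 37/110=0.3364, 6/110=0.0545
Proportions for Sceloporus occidentalis (n=76): 45/76=0.5921, 15/76=0.1974, 5/76=0.0658, 10/76=0.1316, 1/76=0.0132
Σ p₁ᵢp₂ᵢ = 0.102256 + 0.066405 + 0.006580 + 0.044270 + 0.000719 = 0.220230
Σp_1ᵢ² = 0.1727² + 0.3364² + 0.1000² + 0.3364² + 0.0545² = 0.029825 + 0.113165 + 0.010000 + 0.113165 + 0.002970 = 0.269125
Σp_2ᵢ² = 0.5921² + 0.1974² + 0.0658² + 0.1316² + 0.0132² = 0.350582 + 0.038967 + 0.004330 + 0.017319 + 0.000174 = 0.411372
O = 0.220230 / √(0.269125 × 0.411372) = 0.220230 / 0.3327319 = 0.6619
O = 0.6619 > 0.4 → Yes.

Yes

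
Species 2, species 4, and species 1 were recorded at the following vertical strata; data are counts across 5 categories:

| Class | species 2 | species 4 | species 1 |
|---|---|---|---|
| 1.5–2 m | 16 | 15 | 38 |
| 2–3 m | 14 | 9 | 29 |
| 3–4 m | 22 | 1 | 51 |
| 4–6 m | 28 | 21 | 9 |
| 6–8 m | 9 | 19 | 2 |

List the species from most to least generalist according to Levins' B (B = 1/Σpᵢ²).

Proportions for species 2 (n=89): 16/89=0.1798, 14/89=0.1573, 22/89=0.2472, 28/89=0.3146, 9/89=0.1011
Proportions for species 4 (n=65): 15/65=0.2308, 9/65=0.1385, 1/65=0.0154, 21/65=0.3231, 19/65=0.2923
Proportions for species 1 (n=129): 38/129=0.2946, 29/129=0.2248, 51/129=0.3953, 9/129=0.0698, 2/129=0.0155
Σp_2ᵢ² = 0.1798² + 0.1573² + 0.2472² + 0.3146² + 0.1011² = 0.032328 + 0.024743 + 0.061108 + 0.098973 + 0.010221 = 0.227373
B_2 = 1 / 0.227373 = 4.3981
Σp_4ᵢ² = 0.2308² + 0.1385² + 0.0154² + 0.3231² + 0.2923² = 0.053269 + 0.019182 + 0.000237 + 0.104394 + 0.085439 = 0.262521
B_4 = 1 / 0.262521 = 3.8092
Σp_1ᵢ² = 0.2946² + 0.2248² + 0.3953² + 0.0698² + 0.0155² = 0.086789 + 0.050535 + 0.156262 + 0.004872 + 0.000240 = 0.298698
B_1 = 1 / 0.298698 = 3.3479
Ranking by B (broadest → narrowest): species 2 (4.40) > species 4 (3.81) > species 1 (3.35)

species 2 > species 4 > species 1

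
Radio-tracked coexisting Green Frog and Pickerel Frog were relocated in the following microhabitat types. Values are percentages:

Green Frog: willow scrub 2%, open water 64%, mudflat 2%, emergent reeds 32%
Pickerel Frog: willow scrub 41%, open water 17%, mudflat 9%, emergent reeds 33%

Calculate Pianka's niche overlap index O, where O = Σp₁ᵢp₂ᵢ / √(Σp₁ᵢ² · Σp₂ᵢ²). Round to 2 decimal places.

0.56

Convert percentages to proportions (divide by 100).
Σ p₁ᵢp₂ᵢ = 0.0082 + 0.1088 + 0.0018 + 0.1056 = 0.2244
Σp_1ᵢ² = 0.02² + 0.64² + 0.02² + 0.32² = 0.0004 + 0.4096 + 0.0004 + 0.1024 = 0.5128
Σp_2ᵢ² = 0.41² + 0.17² + 0.09² + 0.33² = 0.1681 + 0.0289 + 0.0081 + 0.1089 = 0.3140
O = 0.2244 / √(0.5128 × 0.3140) = 0.2244 / 0.40127 = 0.5592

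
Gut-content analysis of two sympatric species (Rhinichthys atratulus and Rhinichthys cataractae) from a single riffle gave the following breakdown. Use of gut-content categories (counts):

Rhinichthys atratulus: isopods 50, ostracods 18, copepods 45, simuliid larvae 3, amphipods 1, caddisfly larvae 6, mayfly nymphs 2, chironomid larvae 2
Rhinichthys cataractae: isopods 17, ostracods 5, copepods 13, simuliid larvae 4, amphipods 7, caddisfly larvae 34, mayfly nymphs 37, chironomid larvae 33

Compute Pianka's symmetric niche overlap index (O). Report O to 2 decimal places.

Proportions for Rhinichthys atratulus (n=127): 50/127=0.3937, 18/127=0.1417, 45/127=0.3543, 3/127=0.0236, 1/127=0.0079, 6/127=0.0472, 2/127=0.0157, 2/127=0.0157
Proportions for Rhinichthys cataractae (n=150): 17/150=0.1133, 5/150=0.0333, 13/150=0.0867, 4/150=0.0267, 7/150=0.0467, 34/150=0.2267, 37/150=0.2467, 33/150=0.2200
Σ p₁ᵢp₂ᵢ = 0.044606 + 0.004719 + 0.030718 + 0.000630 + 0.000369 + 0.010700 + 0.003873 + 0.003454 = 0.099069
Σp_1ᵢ² = 0.3937² + 0.1417² + 0.3543² + 0.0236² + 0.0079² + 0.0472² + 0.0157² + 0.0157² = 0.155000 + 0.020079 + 0.125528 + 0.000557 + 0.000062 + 0.002228 + 0.000246 + 0.000246 = 0.303946
Σp_2ᵢ² = 0.1133² + 0.0333² + 0.0867² + 0.0267² + 0.0467² + 0.2267² + 0.2467² + 0.2200² = 0.012837 + 0.001109 + 0.007517 + 0.000713 + 0.002181 + 0.051393 + 0.060861 + 0.048400 = 0.185011
O = 0.099069 / √(0.303946 × 0.185011) = 0.099069 / 0.2371357 = 0.4178

0.42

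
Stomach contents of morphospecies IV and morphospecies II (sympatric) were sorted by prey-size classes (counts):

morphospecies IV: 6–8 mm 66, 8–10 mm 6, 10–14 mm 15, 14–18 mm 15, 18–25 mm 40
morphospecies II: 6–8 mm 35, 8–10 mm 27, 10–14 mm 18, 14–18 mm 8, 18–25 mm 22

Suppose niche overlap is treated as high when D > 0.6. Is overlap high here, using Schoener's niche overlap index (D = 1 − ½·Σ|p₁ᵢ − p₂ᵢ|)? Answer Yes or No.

Yes

Proportions for morphospecies IV (n=142): 66/142=0.4648, 6/142=0.0423, 15/142=0.1056, 15/142=0.1056, 40/142=0.2817
Proportions for morphospecies II (n=110): 35/110=0.3182, 27/110=0.2455, 18/110=0.1636, 8/110=0.0727, 22/110=0.2000
Σ|p₁ᵢ − p₂ᵢ| = 0.1466 + 0.2032 + 0.0580 + 0.0329 + 0.0817 = 0.5224
D = 1 − ½ × 0.5224 = 1 − 0.26120 = 0.73880
D = 0.73880 > 0.6 → Yes.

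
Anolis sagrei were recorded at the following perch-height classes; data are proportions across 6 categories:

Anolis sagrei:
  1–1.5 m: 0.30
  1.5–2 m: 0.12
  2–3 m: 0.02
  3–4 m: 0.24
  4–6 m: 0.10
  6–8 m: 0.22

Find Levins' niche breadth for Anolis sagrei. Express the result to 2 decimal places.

Σpᵢ² = 0.30² + 0.12² + 0.02² + 0.24² + 0.10² + 0.22² = 0.0900 + 0.0144 + 0.0004 + 0.0576 + 0.0100 + 0.0484 = 0.2208
B = 1 / 0.2208 = 4.5290

4.53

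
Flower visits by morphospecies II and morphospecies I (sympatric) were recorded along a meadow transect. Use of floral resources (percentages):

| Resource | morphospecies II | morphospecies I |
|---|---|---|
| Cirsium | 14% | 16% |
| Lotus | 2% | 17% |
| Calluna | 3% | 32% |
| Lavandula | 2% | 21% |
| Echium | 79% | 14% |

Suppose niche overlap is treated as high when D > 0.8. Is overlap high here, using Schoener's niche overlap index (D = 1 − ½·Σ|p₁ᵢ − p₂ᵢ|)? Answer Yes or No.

Convert percentages to proportions (divide by 100).
Σ|p₁ᵢ − p₂ᵢ| = 0.02 + 0.15 + 0.29 + 0.19 + 0.65 = 1.30
D = 1 − ½ × 1.30 = 1 − 0.650 = 0.3500
D = 0.3500 < 0.8 → No.

No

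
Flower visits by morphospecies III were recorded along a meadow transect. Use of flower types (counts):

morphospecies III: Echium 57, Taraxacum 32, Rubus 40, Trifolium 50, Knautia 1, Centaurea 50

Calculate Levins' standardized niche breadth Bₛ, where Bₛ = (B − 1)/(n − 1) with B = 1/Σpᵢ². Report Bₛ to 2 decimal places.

Proportions for morphospecies III (n=230): 57/230=0.2478, 32/230=0.1391, 40/230=0.1739, 50/230=0.2174, 1/230=0.0043, 50/230=0.2174
Σpᵢ² = 0.2478² + 0.1391² + 0.1739² + 0.2174² + 0.0043² + 0.2174² = 0.061405 + 0.019349 + 0.030241 + 0.047263 + 0.000018 + 0.047263 = 0.205539
B = 1 / 0.205539 = 4.8653
Bₛ = (B − 1)/(n − 1) = (4.8653 − 1)/(6 − 1) = 3.8653/5 = 0.7731

0.77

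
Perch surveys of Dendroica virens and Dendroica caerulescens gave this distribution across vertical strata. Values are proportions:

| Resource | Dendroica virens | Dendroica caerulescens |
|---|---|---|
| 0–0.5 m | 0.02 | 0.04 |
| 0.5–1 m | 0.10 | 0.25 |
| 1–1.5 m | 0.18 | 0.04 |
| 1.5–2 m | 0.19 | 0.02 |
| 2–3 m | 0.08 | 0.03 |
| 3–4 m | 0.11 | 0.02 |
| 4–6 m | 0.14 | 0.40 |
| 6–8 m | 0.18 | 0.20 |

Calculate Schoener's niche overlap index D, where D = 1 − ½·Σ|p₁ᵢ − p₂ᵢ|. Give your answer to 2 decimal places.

0.55

Σ|p₁ᵢ − p₂ᵢ| = 0.02 + 0.15 + 0.14 + 0.17 + 0.05 + 0.09 + 0.26 + 0.02 = 0.90
D = 1 − ½ × 0.90 = 1 − 0.450 = 0.5500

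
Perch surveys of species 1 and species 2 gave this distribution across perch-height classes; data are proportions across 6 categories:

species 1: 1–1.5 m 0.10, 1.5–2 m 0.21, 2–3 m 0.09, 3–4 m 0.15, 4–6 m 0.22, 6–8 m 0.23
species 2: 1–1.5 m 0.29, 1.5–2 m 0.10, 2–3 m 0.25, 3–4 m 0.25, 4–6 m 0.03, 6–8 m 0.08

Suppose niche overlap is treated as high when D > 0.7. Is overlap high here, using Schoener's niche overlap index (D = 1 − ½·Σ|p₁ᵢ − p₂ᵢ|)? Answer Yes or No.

No

Σ|p₁ᵢ − p₂ᵢ| = 0.19 + 0.11 + 0.16 + 0.10 + 0.19 + 0.15 = 0.90
D = 1 − ½ × 0.90 = 1 − 0.450 = 0.5500
D = 0.5500 < 0.7 → No.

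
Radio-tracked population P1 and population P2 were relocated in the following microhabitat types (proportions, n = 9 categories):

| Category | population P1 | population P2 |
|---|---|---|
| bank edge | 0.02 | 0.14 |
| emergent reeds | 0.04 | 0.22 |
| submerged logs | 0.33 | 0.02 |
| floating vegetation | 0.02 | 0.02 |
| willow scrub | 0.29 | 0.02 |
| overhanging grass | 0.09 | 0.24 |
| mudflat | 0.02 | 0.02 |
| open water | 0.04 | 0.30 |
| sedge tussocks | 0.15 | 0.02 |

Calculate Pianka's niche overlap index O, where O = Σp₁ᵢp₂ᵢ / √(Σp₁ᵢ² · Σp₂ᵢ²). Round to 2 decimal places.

Σ p₁ᵢp₂ᵢ = 0.0028 + 0.0088 + 0.0066 + 0.0004 + 0.0058 + 0.0216 + 0.0004 + 0.0120 + 0.0030 = 0.0614
Σp_1ᵢ² = 0.02² + 0.04² + 0.33² + 0.02² + 0.29² + 0.09² + 0.02² + 0.04² + 0.15² = 0.0004 + 0.0016 + 0.1089 + 0.0004 + 0.0841 + 0.0081 + 0.0004 + 0.0016 + 0.0225 = 0.2280
Σp_2ᵢ² = 0.14² + 0.22² + 0.02² + 0.02² + 0.02² + 0.24² + 0.02² + 0.30² + 0.02² = 0.0196 + 0.0484 + 0.0004 + 0.0004 + 0.0004 + 0.0576 + 0.0004 + 0.0900 + 0.0004 = 0.2176
O = 0.0614 / √(0.2280 × 0.2176) = 0.0614 / 0.22274 = 0.2757

0.28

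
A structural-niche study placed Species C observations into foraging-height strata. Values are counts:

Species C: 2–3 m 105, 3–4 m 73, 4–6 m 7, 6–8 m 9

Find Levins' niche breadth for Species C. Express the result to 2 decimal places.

Proportions for Species C (n=194): 105/194=0.5412, 73/194=0.3763, 7/194=0.0361, 9/194=0.0464
Σpᵢ² = 0.5412² + 0.3763² + 0.0361² + 0.0464² = 0.292897 + 0.141602 + 0.001303 + 0.002153 = 0.437955
B = 1 / 0.437955 = 2.2833

2.28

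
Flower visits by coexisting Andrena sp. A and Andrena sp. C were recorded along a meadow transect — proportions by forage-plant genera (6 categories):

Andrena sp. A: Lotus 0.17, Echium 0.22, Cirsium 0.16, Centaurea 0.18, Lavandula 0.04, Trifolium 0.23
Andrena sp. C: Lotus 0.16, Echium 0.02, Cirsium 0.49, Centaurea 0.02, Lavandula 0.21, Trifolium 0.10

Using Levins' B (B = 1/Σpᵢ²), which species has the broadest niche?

Σp_Aᵢ² = 0.17² + 0.22² + 0.16² + 0.18² + 0.04² + 0.23² = 0.0289 + 0.0484 + 0.0256 + 0.0324 + 0.0016 + 0.0529 = 0.1898
B_A = 1 / 0.1898 = 5.2687
Σp_Cᵢ² = 0.16² + 0.02² + 0.49² + 0.02² + 0.21² + 0.10² = 0.0256 + 0.0004 + 0.2401 + 0.0004 + 0.0441 + 0.0100 = 0.3206
B_C = 1 / 0.3206 = 3.1192
Highest B → broadest niche (most generalist): Andrena sp. A (B = 5.27).

Andrena sp. A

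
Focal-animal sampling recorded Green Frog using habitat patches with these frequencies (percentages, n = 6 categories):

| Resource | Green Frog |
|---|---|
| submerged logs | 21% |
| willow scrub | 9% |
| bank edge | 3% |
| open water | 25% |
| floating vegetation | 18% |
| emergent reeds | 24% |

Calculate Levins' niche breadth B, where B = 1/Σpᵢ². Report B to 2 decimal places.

Convert percentages to proportions (divide by 100).
Σpᵢ² = 0.21² + 0.09² + 0.03² + 0.25² + 0.18² + 0.24² = 0.0441 + 0.0081 + 0.0009 + 0.0625 + 0.0324 + 0.0576 = 0.2056
B = 1 / 0.2056 = 4.8638

4.86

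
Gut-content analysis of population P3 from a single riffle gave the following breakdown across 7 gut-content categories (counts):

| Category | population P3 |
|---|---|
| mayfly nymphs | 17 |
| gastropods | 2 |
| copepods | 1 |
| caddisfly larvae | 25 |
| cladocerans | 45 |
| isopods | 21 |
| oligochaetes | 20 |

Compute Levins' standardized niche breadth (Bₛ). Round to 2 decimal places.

0.59

Proportions for population P3 (n=131): 17/131=0.1298, 2/131=0.0153, 1/131=0.0076, 25/131=0.1908, 45/131=0.3435, 21/131=0.1603, 20/131=0.1527
Σpᵢ² = 0.1298² + 0.0153² + 0.0076² + 0.1908² + 0.3435² + 0.1603² + 0.1527² = 0.016848 + 0.000234 + 0.000058 + 0.036405 + 0.117992 + 0.025696 + 0.023317 = 0.220550
B = 1 / 0.220550 = 4.5341
Bₛ = (B − 1)/(n − 1) = (4.5341 − 1)/(7 − 1) = 3.5341/6 = 0.5890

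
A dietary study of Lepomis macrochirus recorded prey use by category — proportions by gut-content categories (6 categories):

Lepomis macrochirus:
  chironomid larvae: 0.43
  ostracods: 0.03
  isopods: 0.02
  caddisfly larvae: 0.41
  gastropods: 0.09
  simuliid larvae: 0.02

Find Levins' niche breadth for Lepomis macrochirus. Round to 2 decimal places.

Σpᵢ² = 0.43² + 0.03² + 0.02² + 0.41² + 0.09² + 0.02² = 0.1849 + 0.0009 + 0.0004 + 0.1681 + 0.0081 + 0.0004 = 0.3628
B = 1 / 0.3628 = 2.7563

2.76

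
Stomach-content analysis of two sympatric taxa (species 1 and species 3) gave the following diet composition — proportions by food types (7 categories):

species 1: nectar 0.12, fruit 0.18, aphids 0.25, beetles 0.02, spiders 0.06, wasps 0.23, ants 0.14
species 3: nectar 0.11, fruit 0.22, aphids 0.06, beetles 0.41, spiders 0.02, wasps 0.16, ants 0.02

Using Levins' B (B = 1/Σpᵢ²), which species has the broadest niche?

Σp_1ᵢ² = 0.12² + 0.18² + 0.25² + 0.02² + 0.06² + 0.23² + 0.14² = 0.0144 + 0.0324 + 0.0625 + 0.0004 + 0.0036 + 0.0529 + 0.0196 = 0.1858
B_1 = 1 / 0.1858 = 5.3821
Σp_3ᵢ² = 0.11² + 0.22² + 0.06² + 0.41² + 0.02² + 0.16² + 0.02² = 0.0121 + 0.0484 + 0.0036 + 0.1681 + 0.0004 + 0.0256 + 0.0004 = 0.2586
B_3 = 1 / 0.2586 = 3.8670
Highest B → broadest niche (most generalist): species 1 (B = 5.38).

species 1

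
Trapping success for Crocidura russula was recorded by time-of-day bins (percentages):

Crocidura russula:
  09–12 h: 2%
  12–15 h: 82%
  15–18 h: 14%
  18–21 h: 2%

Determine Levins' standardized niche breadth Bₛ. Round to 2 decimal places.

Convert percentages to proportions (divide by 100).
Σpᵢ² = 0.02² + 0.82² + 0.14² + 0.02² = 0.0004 + 0.6724 + 0.0196 + 0.0004 = 0.6928
B = 1 / 0.6928 = 1.4434
Bₛ = (B − 1)/(n − 1) = (1.4434 − 1)/(4 − 1) = 0.4434/3 = 0.1478

0.15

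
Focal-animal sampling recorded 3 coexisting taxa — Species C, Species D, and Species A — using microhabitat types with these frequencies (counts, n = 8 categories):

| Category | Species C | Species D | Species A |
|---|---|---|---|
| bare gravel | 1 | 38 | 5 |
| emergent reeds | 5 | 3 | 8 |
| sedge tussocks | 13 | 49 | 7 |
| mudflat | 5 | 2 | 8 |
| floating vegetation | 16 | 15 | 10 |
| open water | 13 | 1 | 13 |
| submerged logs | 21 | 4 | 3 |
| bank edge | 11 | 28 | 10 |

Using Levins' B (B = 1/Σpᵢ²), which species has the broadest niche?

Species A

Proportions for Species C (n=85): 1/85=0.0118, 5/85=0.0588, 13/85=0.1529, 5/85=0.0588, 16/85=0.1882, 13/85=0.1529, 21/85=0.2471, 11/85=0.1294
Proportions for Species D (n=140): 38/140=0.2714, 3/140=0.0214, 49/140=0.3500, 2/140=0.0143, 15/140=0.1071, 1/140=0.0071, 4/140=0.0286, 28/140=0.2000
Proportions for Species A (n=64): 5/64=0.0781, 8/64=0.1250, 7/64=0.1094, 8/64=0.1250, 10/64=0.1563, 13/64=0.2031, 3/64=0.0469, 10/64=0.1563
Σp_Cᵢ² = 0.0118² + 0.0588² + 0.1529² + 0.0588² + 0.1882² + 0.1529² + 0.2471² + 0.1294² = 0.000139 + 0.003457 + 0.023378 + 0.003457 + 0.035419 + 0.023378 + 0.061058 + 0.016744 = 0.167030
B_C = 1 / 0.167030 = 5.9869
Σp_Dᵢ² = 0.2714² + 0.0214² + 0.3500² + 0.0143² + 0.1071² + 0.0071² + 0.0286² + 0.2000² = 0.073658 + 0.000458 + 0.122500 + 0.000204 + 0.011470 + 0.000050 + 0.000818 + 0.040000 = 0.249158
B_D = 1 / 0.249158 = 4.0135
Σp_Aᵢ² = 0.0781² + 0.1250² + 0.1094² + 0.1250² + 0.1563² + 0.2031² + 0.0469² + 0.1563² = 0.006100 + 0.015625 + 0.011968 + 0.015625 + 0.024430 + 0.041250 + 0.002200 + 0.024430 = 0.141628
B_A = 1 / 0.141628 = 7.0608
Highest B → broadest niche (most generalist): Species A (B = 7.06).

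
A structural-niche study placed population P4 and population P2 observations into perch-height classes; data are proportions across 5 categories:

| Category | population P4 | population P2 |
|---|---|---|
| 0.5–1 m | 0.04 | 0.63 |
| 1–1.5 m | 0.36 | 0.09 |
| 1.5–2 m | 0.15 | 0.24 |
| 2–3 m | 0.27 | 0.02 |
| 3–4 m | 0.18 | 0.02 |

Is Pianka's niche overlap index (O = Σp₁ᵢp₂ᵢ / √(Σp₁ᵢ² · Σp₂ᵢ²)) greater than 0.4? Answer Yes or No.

No

Σ p₁ᵢp₂ᵢ = 0.0252 + 0.0324 + 0.0360 + 0.0054 + 0.0036 = 0.1026
Σp_1ᵢ² = 0.04² + 0.36² + 0.15² + 0.27² + 0.18² = 0.0016 + 0.1296 + 0.0225 + 0.0729 + 0.0324 = 0.2590
Σp_2ᵢ² = 0.63² + 0.09² + 0.24² + 0.02² + 0.02² = 0.3969 + 0.0081 + 0.0576 + 0.0004 + 0.0004 = 0.4634
O = 0.1026 / √(0.2590 × 0.4634) = 0.1026 / 0.34644 = 0.2962
O = 0.2962 < 0.4 → No.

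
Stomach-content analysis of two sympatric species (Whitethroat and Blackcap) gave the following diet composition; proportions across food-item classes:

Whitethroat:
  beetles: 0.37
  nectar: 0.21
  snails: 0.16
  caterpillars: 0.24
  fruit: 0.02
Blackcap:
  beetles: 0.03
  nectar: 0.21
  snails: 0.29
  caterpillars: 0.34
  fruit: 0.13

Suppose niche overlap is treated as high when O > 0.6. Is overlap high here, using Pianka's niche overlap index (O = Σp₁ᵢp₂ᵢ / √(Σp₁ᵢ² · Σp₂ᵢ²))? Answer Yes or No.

Yes

Σ p₁ᵢp₂ᵢ = 0.0111 + 0.0441 + 0.0464 + 0.0816 + 0.0026 = 0.1858
Σp_1ᵢ² = 0.37² + 0.21² + 0.16² + 0.24² + 0.02² = 0.1369 + 0.0441 + 0.0256 + 0.0576 + 0.0004 = 0.2646
Σp_2ᵢ² = 0.03² + 0.21² + 0.29² + 0.34² + 0.13² = 0.0009 + 0.0441 + 0.0841 + 0.1156 + 0.0169 = 0.2616
O = 0.1858 / √(0.2646 × 0.2616) = 0.1858 / 0.26310 = 0.7062
O = 0.7062 > 0.6 → Yes.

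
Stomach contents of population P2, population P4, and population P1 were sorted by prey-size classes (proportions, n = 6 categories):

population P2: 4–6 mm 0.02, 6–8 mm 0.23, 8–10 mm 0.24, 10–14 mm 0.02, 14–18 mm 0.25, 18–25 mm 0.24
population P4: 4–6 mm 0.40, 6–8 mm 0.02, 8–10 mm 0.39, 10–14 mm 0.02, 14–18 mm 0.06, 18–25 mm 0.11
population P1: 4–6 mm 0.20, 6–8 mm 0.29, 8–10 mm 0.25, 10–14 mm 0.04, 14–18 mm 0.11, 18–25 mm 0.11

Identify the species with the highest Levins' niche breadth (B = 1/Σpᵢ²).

Σp_P2ᵢ² = 0.02² + 0.23² + 0.24² + 0.02² + 0.25² + 0.24² = 0.0004 + 0.0529 + 0.0576 + 0.0004 + 0.0625 + 0.0576 = 0.2314
B_P2 = 1 / 0.2314 = 4.3215
Σp_P4ᵢ² = 0.40² + 0.02² + 0.39² + 0.02² + 0.06² + 0.11² = 0.1600 + 0.0004 + 0.1521 + 0.0004 + 0.0036 + 0.0121 = 0.3286
B_P4 = 1 / 0.3286 = 3.0432
Σp_P1ᵢ² = 0.20² + 0.29² + 0.25² + 0.04² + 0.11² + 0.11² = 0.0400 + 0.0841 + 0.0625 + 0.0016 + 0.0121 + 0.0121 = 0.2124
B_P1 = 1 / 0.2124 = 4.7081
Highest B → broadest niche (most generalist): population P1 (B = 4.71).

population P1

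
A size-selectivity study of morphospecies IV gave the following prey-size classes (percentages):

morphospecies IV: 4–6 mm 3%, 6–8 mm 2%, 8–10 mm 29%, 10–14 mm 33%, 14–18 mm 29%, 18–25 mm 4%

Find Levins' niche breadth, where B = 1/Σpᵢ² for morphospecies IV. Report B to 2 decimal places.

Convert percentages to proportions (divide by 100).
Σpᵢ² = 0.03² + 0.02² + 0.29² + 0.33² + 0.29² + 0.04² = 0.0009 + 0.0004 + 0.0841 + 0.1089 + 0.0841 + 0.0016 = 0.2800
B = 1 / 0.2800 = 3.5714

3.57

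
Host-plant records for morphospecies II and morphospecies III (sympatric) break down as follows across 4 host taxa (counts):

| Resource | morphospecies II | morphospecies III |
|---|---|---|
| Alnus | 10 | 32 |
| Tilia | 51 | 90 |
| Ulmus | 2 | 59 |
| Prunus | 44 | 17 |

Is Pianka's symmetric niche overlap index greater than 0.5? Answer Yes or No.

Proportions for morphospecies II (n=107): 10/107=0.0935, 51/107=0.4766, 2/107=0.0187, 44/107=0.4112
Proportions for morphospecies III (n=198): 32/198=0.1616, 90/198=0.4545, 59/198=0.2980, 17/198=0.0859
Σ p₁ᵢp₂ᵢ = 0.015110 + 0.216615 + 0.005573 + 0.035322 = 0.272620
Σp_1ᵢ² = 0.0935² + 0.4766² + 0.0187² + 0.4112² = 0.008742 + 0.227148 + 0.000350 + 0.169085 = 0.405325
Σp_2ᵢ² = 0.1616² + 0.4545² + 0.2980² + 0.0859² = 0.026115 + 0.206570 + 0.088804 + 0.007379 = 0.328868
O = 0.272620 / √(0.405325 × 0.328868) = 0.272620 / 0.3651006 = 0.7467
O = 0.7467 > 0.5 → Yes.

Yes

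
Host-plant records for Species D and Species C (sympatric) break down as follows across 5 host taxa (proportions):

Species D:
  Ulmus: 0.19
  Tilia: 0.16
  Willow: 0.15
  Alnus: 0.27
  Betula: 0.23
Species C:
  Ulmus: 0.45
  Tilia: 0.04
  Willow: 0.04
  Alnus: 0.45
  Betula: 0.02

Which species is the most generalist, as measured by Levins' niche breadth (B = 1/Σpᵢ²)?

Σp_Dᵢ² = 0.19² + 0.16² + 0.15² + 0.27² + 0.23² = 0.0361 + 0.0256 + 0.0225 + 0.0729 + 0.0529 = 0.2100
B_D = 1 / 0.2100 = 4.7619
Σp_Cᵢ² = 0.45² + 0.04² + 0.04² + 0.45² + 0.02² = 0.2025 + 0.0016 + 0.0016 + 0.2025 + 0.0004 = 0.4086
B_C = 1 / 0.4086 = 2.4474
Highest B → broadest niche (most generalist): Species D (B = 4.76).

Species D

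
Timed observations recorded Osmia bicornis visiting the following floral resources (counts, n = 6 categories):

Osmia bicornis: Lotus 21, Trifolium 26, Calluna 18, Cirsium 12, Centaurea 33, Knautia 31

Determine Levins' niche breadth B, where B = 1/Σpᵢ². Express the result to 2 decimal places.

5.47

Proportions for Osmia bicornis (n=141): 21/141=0.1489, 26/141=0.1844, 18/141=0.1277, 12/141=0.0851, 33/141=0.2340, 31/141=0.2199
Σpᵢ² = 0.1489² + 0.1844² + 0.1277² + 0.0851² + 0.2340² + 0.2199² = 0.022171 + 0.034003 + 0.016307 + 0.007242 + 0.054756 + 0.048356 = 0.182835
B = 1 / 0.182835 = 5.4694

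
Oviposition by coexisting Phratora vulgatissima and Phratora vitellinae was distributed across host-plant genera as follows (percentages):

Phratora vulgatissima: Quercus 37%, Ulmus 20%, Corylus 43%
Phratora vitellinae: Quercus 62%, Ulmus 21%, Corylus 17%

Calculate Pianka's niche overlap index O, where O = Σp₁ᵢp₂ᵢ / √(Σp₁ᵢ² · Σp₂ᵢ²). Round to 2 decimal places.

0.85

Convert percentages to proportions (divide by 100).
Σ p₁ᵢp₂ᵢ = 0.2294 + 0.0420 + 0.0731 = 0.3445
Σp_1ᵢ² = 0.37² + 0.20² + 0.43² = 0.1369 + 0.0400 + 0.1849 = 0.3618
Σp_2ᵢ² = 0.62² + 0.21² + 0.17² = 0.3844 + 0.0441 + 0.0289 = 0.4574
O = 0.3445 / √(0.3618 × 0.4574) = 0.3445 / 0.40680 = 0.8469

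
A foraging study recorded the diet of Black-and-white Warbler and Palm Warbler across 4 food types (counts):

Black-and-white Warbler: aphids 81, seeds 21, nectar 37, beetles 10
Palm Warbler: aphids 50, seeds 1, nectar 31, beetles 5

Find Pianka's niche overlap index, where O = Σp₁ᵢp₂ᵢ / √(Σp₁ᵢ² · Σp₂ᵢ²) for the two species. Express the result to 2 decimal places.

Proportions for Black-and-white Warbler (n=149): 81/149=0.5436, 21/149=0.1409, 37/149=0.2483, 10/149=0.0671
Proportions for Palm Warbler (n=87): 50/87=0.5747, 1/87=0.0115, 31/87=0.3563, 5/87=0.0575
Σ p₁ᵢp₂ᵢ = 0.312407 + 0.001620 + 0.088469 + 0.003858 = 0.406354
Σp_1ᵢ² = 0.5436² + 0.1409² + 0.2483² + 0.0671² = 0.295501 + 0.019853 + 0.061653 + 0.004502 = 0.381509
Σp_2ᵢ² = 0.5747² + 0.0115² + 0.3563² + 0.0575² = 0.330280 + 0.000132 + 0.126950 + 0.003306 = 0.460668
O = 0.406354 / √(0.381509 × 0.460668) = 0.406354 / 0.4192243 = 0.9693

0.97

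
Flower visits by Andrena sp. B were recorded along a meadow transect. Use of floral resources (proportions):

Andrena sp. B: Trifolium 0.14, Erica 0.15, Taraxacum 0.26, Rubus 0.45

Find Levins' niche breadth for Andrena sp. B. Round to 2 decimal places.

3.20

Σpᵢ² = 0.14² + 0.15² + 0.26² + 0.45² = 0.0196 + 0.0225 + 0.0676 + 0.2025 = 0.3122
B = 1 / 0.3122 = 3.2031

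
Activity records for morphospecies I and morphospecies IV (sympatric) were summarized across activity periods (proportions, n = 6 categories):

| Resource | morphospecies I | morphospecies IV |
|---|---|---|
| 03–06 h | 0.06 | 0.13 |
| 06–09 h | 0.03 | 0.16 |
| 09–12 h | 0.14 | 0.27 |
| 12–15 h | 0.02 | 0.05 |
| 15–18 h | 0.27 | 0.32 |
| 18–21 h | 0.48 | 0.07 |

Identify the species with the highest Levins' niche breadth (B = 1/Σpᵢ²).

Σp_Iᵢ² = 0.06² + 0.03² + 0.14² + 0.02² + 0.27² + 0.48² = 0.0036 + 0.0009 + 0.0196 + 0.0004 + 0.0729 + 0.2304 = 0.3278
B_I = 1 / 0.3278 = 3.0506
Σp_IVᵢ² = 0.13² + 0.16² + 0.27² + 0.05² + 0.32² + 0.07² = 0.0169 + 0.0256 + 0.0729 + 0.0025 + 0.1024 + 0.0049 = 0.2252
B_IV = 1 / 0.2252 = 4.4405
Highest B → broadest niche (most generalist): morphospecies IV (B = 4.44).

morphospecies IV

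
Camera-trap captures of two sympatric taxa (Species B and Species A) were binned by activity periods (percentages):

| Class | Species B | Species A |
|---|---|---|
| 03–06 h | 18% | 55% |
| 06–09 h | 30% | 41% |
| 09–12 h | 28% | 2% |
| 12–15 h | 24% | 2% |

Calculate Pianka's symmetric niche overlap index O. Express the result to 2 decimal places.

Convert percentages to proportions (divide by 100).
Σ p₁ᵢp₂ᵢ = 0.0990 + 0.1230 + 0.0056 + 0.0048 = 0.2324
Σp_1ᵢ² = 0.18² + 0.30² + 0.28² + 0.24² = 0.0324 + 0.0900 + 0.0784 + 0.0576 = 0.2584
Σp_2ᵢ² = 0.55² + 0.41² + 0.02² + 0.02² = 0.3025 + 0.1681 + 0.0004 + 0.0004 = 0.4714
O = 0.2324 / √(0.2584 × 0.4714) = 0.2324 / 0.34901 = 0.6659

0.67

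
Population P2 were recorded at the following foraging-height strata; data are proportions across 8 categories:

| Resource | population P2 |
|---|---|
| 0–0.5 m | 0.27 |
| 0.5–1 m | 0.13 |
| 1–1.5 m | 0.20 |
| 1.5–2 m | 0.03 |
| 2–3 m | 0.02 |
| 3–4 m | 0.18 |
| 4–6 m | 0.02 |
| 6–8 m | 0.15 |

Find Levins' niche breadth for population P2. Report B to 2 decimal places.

Σpᵢ² = 0.27² + 0.13² + 0.20² + 0.03² + 0.02² + 0.18² + 0.02² + 0.15² = 0.0729 + 0.0169 + 0.0400 + 0.0009 + 0.0004 + 0.0324 + 0.0004 + 0.0225 = 0.1864
B = 1 / 0.1864 = 5.3648

5.36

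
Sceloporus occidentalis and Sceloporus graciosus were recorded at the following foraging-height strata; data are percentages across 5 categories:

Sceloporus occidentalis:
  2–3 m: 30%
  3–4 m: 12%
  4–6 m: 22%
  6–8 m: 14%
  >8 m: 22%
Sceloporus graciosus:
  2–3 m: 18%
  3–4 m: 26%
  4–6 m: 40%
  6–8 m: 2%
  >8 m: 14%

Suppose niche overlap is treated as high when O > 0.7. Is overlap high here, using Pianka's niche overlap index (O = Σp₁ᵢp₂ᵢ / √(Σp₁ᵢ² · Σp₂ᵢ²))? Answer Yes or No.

Convert percentages to proportions (divide by 100).
Σ p₁ᵢp₂ᵢ = 0.0540 + 0.0312 + 0.0880 + 0.0028 + 0.0308 = 0.2068
Σp_1ᵢ² = 0.30² + 0.12² + 0.22² + 0.14² + 0.22² = 0.0900 + 0.0144 + 0.0484 + 0.0196 + 0.0484 = 0.2208
Σp_2ᵢ² = 0.18² + 0.26² + 0.40² + 0.02² + 0.14² = 0.0324 + 0.0676 + 0.1600 + 0.0004 + 0.0196 = 0.2800
O = 0.2068 / √(0.2208 × 0.2800) = 0.2068 / 0.24864 = 0.8317
O = 0.8317 > 0.7 → Yes.

Yes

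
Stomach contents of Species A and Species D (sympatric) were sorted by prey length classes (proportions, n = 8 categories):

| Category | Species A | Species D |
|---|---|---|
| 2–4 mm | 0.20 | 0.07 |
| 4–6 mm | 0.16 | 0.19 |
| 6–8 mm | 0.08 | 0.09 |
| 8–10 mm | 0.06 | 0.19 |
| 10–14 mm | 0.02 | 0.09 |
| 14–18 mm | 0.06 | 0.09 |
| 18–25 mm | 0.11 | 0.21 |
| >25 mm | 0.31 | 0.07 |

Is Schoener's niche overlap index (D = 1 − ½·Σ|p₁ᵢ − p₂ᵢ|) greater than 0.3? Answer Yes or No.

Yes

Σ|p₁ᵢ − p₂ᵢ| = 0.13 + 0.03 + 0.01 + 0.13 + 0.07 + 0.03 + 0.10 + 0.24 = 0.74
D = 1 − ½ × 0.74 = 1 − 0.370 = 0.6300
D = 0.6300 > 0.3 → Yes.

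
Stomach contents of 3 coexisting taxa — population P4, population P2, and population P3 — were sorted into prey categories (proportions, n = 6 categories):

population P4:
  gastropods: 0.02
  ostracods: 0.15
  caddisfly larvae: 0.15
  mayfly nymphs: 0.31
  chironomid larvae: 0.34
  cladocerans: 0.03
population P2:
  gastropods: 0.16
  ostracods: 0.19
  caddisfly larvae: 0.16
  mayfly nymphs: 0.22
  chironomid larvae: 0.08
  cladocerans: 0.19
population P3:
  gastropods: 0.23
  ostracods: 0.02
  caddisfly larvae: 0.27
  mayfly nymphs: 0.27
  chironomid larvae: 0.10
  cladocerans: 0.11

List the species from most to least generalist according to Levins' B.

population P2 > population P3 > population P4

Σp_P4ᵢ² = 0.02² + 0.15² + 0.15² + 0.31² + 0.34² + 0.03² = 0.0004 + 0.0225 + 0.0225 + 0.0961 + 0.1156 + 0.0009 = 0.2580
B_P4 = 1 / 0.2580 = 3.8760
Σp_P2ᵢ² = 0.16² + 0.19² + 0.16² + 0.22² + 0.08² + 0.19² = 0.0256 + 0.0361 + 0.0256 + 0.0484 + 0.0064 + 0.0361 = 0.1782
B_P2 = 1 / 0.1782 = 5.6117
Σp_P3ᵢ² = 0.23² + 0.02² + 0.27² + 0.27² + 0.10² + 0.11² = 0.0529 + 0.0004 + 0.0729 + 0.0729 + 0.0100 + 0.0121 = 0.2212
B_P3 = 1 / 0.2212 = 4.5208
Ranking by B (broadest → narrowest): population P2 (5.61) > population P3 (4.52) > population P4 (3.88)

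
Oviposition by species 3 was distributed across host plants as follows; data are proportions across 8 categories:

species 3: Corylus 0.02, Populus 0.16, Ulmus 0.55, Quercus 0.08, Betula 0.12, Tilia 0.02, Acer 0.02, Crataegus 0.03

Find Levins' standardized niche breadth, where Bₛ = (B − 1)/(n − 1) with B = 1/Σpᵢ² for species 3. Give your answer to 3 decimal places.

0.264

Σpᵢ² = 0.02² + 0.16² + 0.55² + 0.08² + 0.12² + 0.02² + 0.02² + 0.03² = 0.0004 + 0.0256 + 0.3025 + 0.0064 + 0.0144 + 0.0004 + 0.0004 + 0.0009 = 0.3510
B = 1 / 0.3510 = 2.84900
Bₛ = (B − 1)/(n − 1) = (2.84900 − 1)/(8 − 1) = 1.84900/7 = 0.26414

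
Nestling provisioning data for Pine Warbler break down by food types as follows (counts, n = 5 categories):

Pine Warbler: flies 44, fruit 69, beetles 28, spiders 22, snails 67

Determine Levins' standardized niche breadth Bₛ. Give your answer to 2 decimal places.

0.81

Proportions for Pine Warbler (n=230): 44/230=0.1913, 69/230=0.3000, 28/230=0.1217, 22/230=0.0957, 67/230=0.2913
Σpᵢ² = 0.1913² + 0.3000² + 0.1217² + 0.0957² + 0.2913² = 0.036596 + 0.090000 + 0.014811 + 0.009158 + 0.084856 = 0.235421
B = 1 / 0.235421 = 4.2477
Bₛ = (B − 1)/(n − 1) = (4.2477 − 1)/(5 − 1) = 3.2477/4 = 0.8119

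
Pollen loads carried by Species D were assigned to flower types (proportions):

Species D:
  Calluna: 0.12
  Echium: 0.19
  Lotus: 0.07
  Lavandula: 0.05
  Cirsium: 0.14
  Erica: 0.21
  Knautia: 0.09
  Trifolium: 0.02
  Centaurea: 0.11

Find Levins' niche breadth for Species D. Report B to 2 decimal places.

7.03

Σpᵢ² = 0.12² + 0.19² + 0.07² + 0.05² + 0.14² + 0.21² + 0.09² + 0.02² + 0.11² = 0.0144 + 0.0361 + 0.0049 + 0.0025 + 0.0196 + 0.0441 + 0.0081 + 0.0004 + 0.0121 = 0.1422
B = 1 / 0.1422 = 7.0323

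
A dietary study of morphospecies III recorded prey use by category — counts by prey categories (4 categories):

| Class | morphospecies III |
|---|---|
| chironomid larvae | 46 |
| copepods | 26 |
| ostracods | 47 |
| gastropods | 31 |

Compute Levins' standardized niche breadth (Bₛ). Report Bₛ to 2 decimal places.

0.92

Proportions for morphospecies III (n=150): 46/150=0.3067, 26/150=0.1733, 47/150=0.3133, 31/150=0.2067
Σpᵢ² = 0.3067² + 0.1733² + 0.3133² + 0.2067² = 0.094065 + 0.030033 + 0.098157 + 0.042725 = 0.264980
B = 1 / 0.264980 = 3.7739
Bₛ = (B − 1)/(n − 1) = (3.7739 − 1)/(4 − 1) = 2.7739/3 = 0.9246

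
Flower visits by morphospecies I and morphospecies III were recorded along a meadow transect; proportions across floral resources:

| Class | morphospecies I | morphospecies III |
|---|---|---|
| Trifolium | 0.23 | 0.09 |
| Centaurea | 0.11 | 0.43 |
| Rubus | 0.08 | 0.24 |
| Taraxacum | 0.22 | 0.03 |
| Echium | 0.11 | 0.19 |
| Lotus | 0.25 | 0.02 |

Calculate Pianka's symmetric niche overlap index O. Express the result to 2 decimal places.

0.51

Σ p₁ᵢp₂ᵢ = 0.0207 + 0.0473 + 0.0192 + 0.0066 + 0.0209 + 0.0050 = 0.1197
Σp_1ᵢ² = 0.23² + 0.11² + 0.08² + 0.22² + 0.11² + 0.25² = 0.0529 + 0.0121 + 0.0064 + 0.0484 + 0.0121 + 0.0625 = 0.1944
Σp_2ᵢ² = 0.09² + 0.43² + 0.24² + 0.03² + 0.19² + 0.02² = 0.0081 + 0.1849 + 0.0576 + 0.0009 + 0.0361 + 0.0004 = 0.2880
O = 0.1197 / √(0.1944 × 0.2880) = 0.1197 / 0.23662 = 0.5059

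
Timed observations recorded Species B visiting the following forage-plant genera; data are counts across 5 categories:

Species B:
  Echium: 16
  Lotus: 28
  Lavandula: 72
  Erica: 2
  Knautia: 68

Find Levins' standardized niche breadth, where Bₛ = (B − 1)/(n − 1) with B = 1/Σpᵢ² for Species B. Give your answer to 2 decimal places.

Proportions for Species B (n=186): 16/186=0.0860, 28/186=0.1505, 72/186=0.3871, 2/186=0.0108, 68/186=0.3656
Σpᵢ² = 0.0860² + 0.1505² + 0.3871² + 0.0108² + 0.3656² = 0.007396 + 0.022650 + 0.149846 + 0.000117 + 0.133663 = 0.313672
B = 1 / 0.313672 = 3.1880
Bₛ = (B − 1)/(n − 1) = (3.1880 − 1)/(5 − 1) = 2.1880/4 = 0.5470

0.55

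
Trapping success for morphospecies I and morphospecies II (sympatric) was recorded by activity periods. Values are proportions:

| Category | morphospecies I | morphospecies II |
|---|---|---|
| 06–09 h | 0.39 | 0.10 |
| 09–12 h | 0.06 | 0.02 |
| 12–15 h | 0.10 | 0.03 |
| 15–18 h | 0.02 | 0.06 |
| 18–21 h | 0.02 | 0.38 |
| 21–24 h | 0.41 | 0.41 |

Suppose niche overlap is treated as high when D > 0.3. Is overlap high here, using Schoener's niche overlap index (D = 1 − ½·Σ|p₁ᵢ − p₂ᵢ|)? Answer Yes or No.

Σ|p₁ᵢ − p₂ᵢ| = 0.29 + 0.04 + 0.07 + 0.04 + 0.36 + 0.00 = 0.80
D = 1 − ½ × 0.80 = 1 − 0.400 = 0.6000
D = 0.6000 > 0.3 → Yes.

Yes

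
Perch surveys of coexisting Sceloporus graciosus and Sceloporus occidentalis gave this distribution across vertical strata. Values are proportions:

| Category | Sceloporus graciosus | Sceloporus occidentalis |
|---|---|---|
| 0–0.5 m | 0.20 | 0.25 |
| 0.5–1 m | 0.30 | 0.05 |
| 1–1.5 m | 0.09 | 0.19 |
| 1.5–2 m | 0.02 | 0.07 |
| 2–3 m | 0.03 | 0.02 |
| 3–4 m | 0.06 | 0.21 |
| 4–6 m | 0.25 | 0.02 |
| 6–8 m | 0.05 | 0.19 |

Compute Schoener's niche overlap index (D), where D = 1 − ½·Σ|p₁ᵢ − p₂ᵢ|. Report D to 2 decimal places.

Σ|p₁ᵢ − p₂ᵢ| = 0.05 + 0.25 + 0.10 + 0.05 + 0.01 + 0.15 + 0.23 + 0.14 = 0.98
D = 1 − ½ × 0.98 = 1 − 0.490 = 0.5100

0.51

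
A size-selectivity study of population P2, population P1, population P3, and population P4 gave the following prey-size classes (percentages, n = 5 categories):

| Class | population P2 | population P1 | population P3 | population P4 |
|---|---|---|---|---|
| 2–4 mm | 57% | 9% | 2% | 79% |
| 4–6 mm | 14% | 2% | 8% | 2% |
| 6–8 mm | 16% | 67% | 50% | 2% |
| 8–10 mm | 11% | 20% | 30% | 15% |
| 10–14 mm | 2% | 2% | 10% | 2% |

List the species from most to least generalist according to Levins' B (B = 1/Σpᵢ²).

Convert percentages to proportions (divide by 100).
Σp_P2ᵢ² = 0.57² + 0.14² + 0.16² + 0.11² + 0.02² = 0.3249 + 0.0196 + 0.0256 + 0.0121 + 0.0004 = 0.3826
B_P2 = 1 / 0.3826 = 2.6137
Σp_P1ᵢ² = 0.09² + 0.02² + 0.67² + 0.20² + 0.02² = 0.0081 + 0.0004 + 0.4489 + 0.0400 + 0.0004 = 0.4978
B_P1 = 1 / 0.4978 = 2.0088
Σp_P3ᵢ² = 0.02² + 0.08² + 0.50² + 0.30² + 0.10² = 0.0004 + 0.0064 + 0.2500 + 0.0900 + 0.0100 = 0.3568
B_P3 = 1 / 0.3568 = 2.8027
Σp_P4ᵢ² = 0.79² + 0.02² + 0.02² + 0.15² + 0.02² = 0.6241 + 0.0004 + 0.0004 + 0.0225 + 0.0004 = 0.6478
B_P4 = 1 / 0.6478 = 1.5437
Ranking by B (broadest → narrowest): population P3 (2.80) > population P2 (2.61) > population P1 (2.01) > population P4 (1.54)

population P3 > population P2 > population P1 > population P4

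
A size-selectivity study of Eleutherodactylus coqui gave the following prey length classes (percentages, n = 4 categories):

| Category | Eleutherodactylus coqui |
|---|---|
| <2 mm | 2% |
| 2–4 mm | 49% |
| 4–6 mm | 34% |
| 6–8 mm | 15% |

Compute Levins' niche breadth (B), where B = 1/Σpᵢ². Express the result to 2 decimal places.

Convert percentages to proportions (divide by 100).
Σpᵢ² = 0.02² + 0.49² + 0.34² + 0.15² = 0.0004 + 0.2401 + 0.1156 + 0.0225 = 0.3786
B = 1 / 0.3786 = 2.6413

2.64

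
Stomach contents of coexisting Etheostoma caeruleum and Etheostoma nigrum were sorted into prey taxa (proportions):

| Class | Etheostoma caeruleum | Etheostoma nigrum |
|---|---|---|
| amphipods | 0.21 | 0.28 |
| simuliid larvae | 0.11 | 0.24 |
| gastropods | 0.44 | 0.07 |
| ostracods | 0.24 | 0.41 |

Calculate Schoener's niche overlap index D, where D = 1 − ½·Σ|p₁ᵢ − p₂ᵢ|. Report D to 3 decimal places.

Σ|p₁ᵢ − p₂ᵢ| = 0.07 + 0.13 + 0.37 + 0.17 = 0.74
D = 1 − ½ × 0.74 = 1 − 0.370 = 0.63000

0.630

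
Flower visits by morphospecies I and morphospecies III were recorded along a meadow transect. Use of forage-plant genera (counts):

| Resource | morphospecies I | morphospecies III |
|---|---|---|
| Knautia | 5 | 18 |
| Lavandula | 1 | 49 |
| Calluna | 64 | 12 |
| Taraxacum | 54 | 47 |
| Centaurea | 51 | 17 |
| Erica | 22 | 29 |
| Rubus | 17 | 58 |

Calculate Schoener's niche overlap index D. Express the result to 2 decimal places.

0.54

Proportions for morphospecies I (n=214): 5/214=0.0234, 1/214=0.0047, 64/214=0.2991, 54/214=0.2523, 51/214=0.2383, 22/214=0.1028, 17/214=0.0794
Proportions for morphospecies III (n=230): 18/230=0.0783, 49/230=0.2130, 12/230=0.0522, 47/230=0.2043, 17/230=0.0739, 29/230=0.1261, 58/230=0.2522
Σ|p₁ᵢ − p₂ᵢ| = 0.0549 + 0.2083 + 0.2469 + 0.0480 + 0.1644 + 0.0233 + 0.1728 = 0.9186
D = 1 − ½ × 0.9186 = 1 − 0.45930 = 0.54070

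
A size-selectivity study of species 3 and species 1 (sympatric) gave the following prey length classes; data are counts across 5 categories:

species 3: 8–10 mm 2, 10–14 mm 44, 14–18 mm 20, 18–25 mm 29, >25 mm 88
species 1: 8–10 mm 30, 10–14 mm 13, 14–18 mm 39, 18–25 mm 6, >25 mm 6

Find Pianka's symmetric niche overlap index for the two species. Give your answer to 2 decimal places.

0.39

Proportions for species 3 (n=183): 2/183=0.0109, 44/183=0.2404, 20/183=0.1093, 29/183=0.1585, 88/183=0.4809
Proportions for species 1 (n=94): 30/94=0.3191, 13/94=0.1383, 39/94=0.4149, 6/94=0.0638, 6/94=0.0638
Σ p₁ᵢp₂ᵢ = 0.003478 + 0.033247 + 0.045349 + 0.010112 + 0.030681 = 0.122867
Σp_1ᵢ² = 0.0109² + 0.2404² + 0.1093² + 0.1585² + 0.4809² = 0.000119 + 0.057792 + 0.011946 + 0.025122 + 0.231265 = 0.326244
Σp_2ᵢ² = 0.3191² + 0.1383² + 0.4149² + 0.0638² + 0.0638² = 0.101825 + 0.019127 + 0.172142 + 0.004070 + 0.004070 = 0.301234
O = 0.122867 / √(0.326244 × 0.301234) = 0.122867 / 0.3134897 = 0.3919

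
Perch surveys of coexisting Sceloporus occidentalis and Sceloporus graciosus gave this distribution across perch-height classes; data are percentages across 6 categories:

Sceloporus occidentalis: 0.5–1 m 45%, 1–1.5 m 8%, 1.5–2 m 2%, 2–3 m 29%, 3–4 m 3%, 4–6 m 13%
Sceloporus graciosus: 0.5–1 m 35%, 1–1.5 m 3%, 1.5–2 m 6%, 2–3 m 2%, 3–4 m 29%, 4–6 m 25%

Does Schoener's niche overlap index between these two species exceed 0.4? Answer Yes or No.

Yes

Convert percentages to proportions (divide by 100).
Σ|p₁ᵢ − p₂ᵢ| = 0.10 + 0.05 + 0.04 + 0.27 + 0.26 + 0.12 = 0.84
D = 1 − ½ × 0.84 = 1 − 0.420 = 0.5800
D = 0.5800 > 0.4 → Yes.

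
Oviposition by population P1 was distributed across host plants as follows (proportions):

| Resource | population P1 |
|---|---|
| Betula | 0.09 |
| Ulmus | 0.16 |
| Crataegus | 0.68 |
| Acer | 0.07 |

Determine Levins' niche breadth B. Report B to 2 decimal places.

2.00

Σpᵢ² = 0.09² + 0.16² + 0.68² + 0.07² = 0.0081 + 0.0256 + 0.4624 + 0.0049 = 0.5010
B = 1 / 0.5010 = 1.9960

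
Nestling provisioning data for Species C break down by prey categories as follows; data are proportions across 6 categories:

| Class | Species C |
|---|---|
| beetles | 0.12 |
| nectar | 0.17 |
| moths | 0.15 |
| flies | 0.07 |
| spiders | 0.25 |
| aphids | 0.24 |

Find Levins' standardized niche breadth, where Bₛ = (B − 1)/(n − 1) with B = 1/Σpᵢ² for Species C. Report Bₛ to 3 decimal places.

Σpᵢ² = 0.12² + 0.17² + 0.15² + 0.07² + 0.25² + 0.24² = 0.0144 + 0.0289 + 0.0225 + 0.0049 + 0.0625 + 0.0576 = 0.1908
B = 1 / 0.1908 = 5.24109
Bₛ = (B − 1)/(n − 1) = (5.24109 − 1)/(6 − 1) = 4.24109/5 = 0.84822

0.848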